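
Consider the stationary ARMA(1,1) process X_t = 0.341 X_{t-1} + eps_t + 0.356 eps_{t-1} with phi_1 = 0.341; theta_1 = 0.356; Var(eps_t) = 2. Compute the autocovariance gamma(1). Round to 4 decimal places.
\gamma(1) = 1.7689

Multiply the model equation by X_{t-k} and take expectations. With theta_0 = psi_0 = 1 and psi_j the MA(infinity) weights, this gives
  gamma(k) - sum_i phi_i gamma(k-i) = c_k,
  c_k = sigma^2 * sum_{j=k..q} theta_j psi_{j-k}   (c_k = 0 for k > q),
using gamma(-m) = gamma(m).
psi-weights needed (psi_j = theta_j + sum_i phi_i psi_{j-i}):
  psi_1 = theta_1 + phi_1 = 0.356 + (0.341) = 0.697
Right-hand sides:
  c_0 = sigma^2 (1 + theta_1 psi_1) = 2 * (1 + (0.356)(0.697)) = 2 * 1.248132 = 2.496264
  c_1 = sigma^2 theta_1 = 2 * (0.356) = 0.712
  c_2 = 0
Equations for k = 0 and k = 1 (AR order 1):
  gamma(0) = phi_1 gamma(1) + c_0
  gamma(1) = phi_1 gamma(0) + c_1
Substituting the second into the first: gamma(0) (1 - phi_1^2) = c_0 + phi_1 c_1, so
  gamma(0) = (c_0 + phi_1 c_1) / (1 - phi_1^2) = (2.496264 + (0.341)(0.712)) / (1 - (0.341)^2) = 2.739056 / 0.883719 = 3.099465.
  gamma(1) = phi_1 gamma(0) + c_1 = (0.341)(3.099465) + (0.712) = 1.768918.
Therefore gamma(1) = 1.7689 (to 4 decimal places).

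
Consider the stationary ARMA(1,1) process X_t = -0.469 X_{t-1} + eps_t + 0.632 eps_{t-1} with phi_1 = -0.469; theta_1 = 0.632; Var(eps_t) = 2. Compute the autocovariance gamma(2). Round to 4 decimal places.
\gamma(2) = -0.1379

Multiply the model equation by X_{t-k} and take expectations. With theta_0 = psi_0 = 1 and psi_j the MA(infinity) weights, this gives
  gamma(k) - sum_i phi_i gamma(k-i) = c_k,
  c_k = sigma^2 * sum_{j=k..q} theta_j psi_{j-k}   (c_k = 0 for k > q),
using gamma(-m) = gamma(m).
psi-weights needed (psi_j = theta_j + sum_i phi_i psi_{j-i}):
  psi_1 = theta_1 + phi_1 = 0.632 + (-0.469) = 0.163
Right-hand sides:
  c_0 = sigma^2 (1 + theta_1 psi_1) = 2 * (1 + (0.632)(0.163)) = 2 * 1.103016 = 2.206032
  c_1 = sigma^2 theta_1 = 2 * (0.632) = 1.264
  c_2 = 0
Equations for k = 0 and k = 1 (AR order 1):
  gamma(0) = phi_1 gamma(1) + c_0
  gamma(1) = phi_1 gamma(0) + c_1
Substituting the second into the first: gamma(0) (1 - phi_1^2) = c_0 + phi_1 c_1, so
  gamma(0) = (c_0 + phi_1 c_1) / (1 - phi_1^2) = (2.206032 + (-0.469)(1.264)) / (1 - (-0.469)^2) = 1.613216 / 0.780039 = 2.068122.
  gamma(1) = phi_1 gamma(0) + c_1 = (-0.469)(2.068122) + (1.264) = 0.294051.
For k = 2 (> q): gamma(2) = phi_1 gamma(1) = (-0.469)(0.294051) = -0.13791.
Therefore gamma(2) = -0.1379 (to 4 decimal places).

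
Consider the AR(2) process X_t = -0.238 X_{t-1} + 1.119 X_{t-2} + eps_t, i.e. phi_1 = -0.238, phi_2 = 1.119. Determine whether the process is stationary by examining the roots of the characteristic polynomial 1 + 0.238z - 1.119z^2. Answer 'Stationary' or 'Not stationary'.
\text{Not stationary}

The AR(p) characteristic polynomial is P(z) = 1 + 0.238z - 1.119z^2.
Stationarity requires all roots to lie outside the unit circle, i.e. |z| > 1 for every root.
Set 1 + (0.238) z + (-1.119) z^2 = 0, i.e. a z^2 + b z + c = 0 with a = -1.119, b = 0.238, c = 1.
Discriminant D = b^2 - 4ac = (0.238)^2 - 4*(-1.119)*1 = 0.056644 - (-4.476) = 4.532644.
D >= 0, so the roots are real: z = (-b +/- sqrt(D)) / (2a) = (-0.238 +/- 2.129001) / (-2.238).
  z_1 = (-0.238 + 2.129001) / (-2.238) = -0.845,   |z_1| = 0.845.
  z_2 = (-0.238 - 2.129001) / (-2.238) = 1.0576,   |z_2| = 1.0576.
Moduli of all roots: 0.8450, 1.0576.
All moduli strictly greater than 1? No.
Verdict: Not stationary.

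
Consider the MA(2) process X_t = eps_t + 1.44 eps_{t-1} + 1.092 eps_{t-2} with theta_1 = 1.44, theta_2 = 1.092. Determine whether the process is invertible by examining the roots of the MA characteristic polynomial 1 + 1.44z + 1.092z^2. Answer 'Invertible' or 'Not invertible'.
\text{Not invertible}

The MA(q) characteristic polynomial is P(z) = 1 + 1.44z + 1.092z^2.
Invertibility requires all roots to lie outside the unit circle, i.e. |z| > 1 for every root.
Set 1 + (1.44) z + (1.092) z^2 = 0, i.e. a z^2 + b z + c = 0 with a = 1.092, b = 1.44, c = 1.
Discriminant D = b^2 - 4ac = (1.44)^2 - 4*(1.092)*1 = 2.0736 - (4.368) = -2.2944.
D < 0, so the roots are the complex-conjugate pair z = (-b +/- i sqrt(-D)) / (2a) = -0.6593 +/- 0.6936i.
For a conjugate pair |z|^2 = z * conj(z) = (product of roots) = c/a = 1/(1.092) = 0.915751, so |z| = sqrt(0.915751) = 0.9569 for both roots.
Moduli of all roots: 0.9569, 0.9569.
All moduli strictly greater than 1? No.
Verdict: Not invertible.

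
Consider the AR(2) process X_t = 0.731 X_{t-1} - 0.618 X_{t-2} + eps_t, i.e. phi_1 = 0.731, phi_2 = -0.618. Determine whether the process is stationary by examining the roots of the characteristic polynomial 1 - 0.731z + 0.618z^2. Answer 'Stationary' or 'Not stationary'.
\text{Stationary}

The AR(p) characteristic polynomial is P(z) = 1 - 0.731z + 0.618z^2.
Stationarity requires all roots to lie outside the unit circle, i.e. |z| > 1 for every root.
Set 1 + (-0.731) z + (0.618) z^2 = 0, i.e. a z^2 + b z + c = 0 with a = 0.618, b = -0.731, c = 1.
Discriminant D = b^2 - 4ac = (-0.731)^2 - 4*(0.618)*1 = 0.534361 - (2.472) = -1.937639.
D < 0, so the roots are the complex-conjugate pair z = (-b +/- i sqrt(-D)) / (2a) = 0.5914 +/- 1.1262i.
For a conjugate pair |z|^2 = z * conj(z) = (product of roots) = c/a = 1/(0.618) = 1.618123, so |z| = sqrt(1.618123) = 1.2721 for both roots.
Moduli of all roots: 1.2721, 1.2721.
All moduli strictly greater than 1? Yes.
Verdict: Stationary.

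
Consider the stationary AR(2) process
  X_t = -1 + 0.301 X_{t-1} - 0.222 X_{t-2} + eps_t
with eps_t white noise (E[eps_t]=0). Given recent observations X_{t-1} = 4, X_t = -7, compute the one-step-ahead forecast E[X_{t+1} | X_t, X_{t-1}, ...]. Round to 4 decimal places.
E[X_{t+1} \mid \mathcal F_t] = -3.9950

For an AR(p) model X_t = c + sum_i phi_i X_{t-i} + eps_t, the
one-step-ahead conditional mean is
  E[X_{t+1} | X_t, ...] = c + sum_i phi_i X_{t+1-i}.
Substitute known values:
  E[X_{t+1} | ...] = -1 + (0.301) * (-7) + (-0.222) * (4)
                   = -3.9950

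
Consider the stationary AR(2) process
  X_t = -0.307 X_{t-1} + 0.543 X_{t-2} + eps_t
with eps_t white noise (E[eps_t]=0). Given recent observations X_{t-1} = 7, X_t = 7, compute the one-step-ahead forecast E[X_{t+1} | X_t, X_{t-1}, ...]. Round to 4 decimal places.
E[X_{t+1} \mid \mathcal F_t] = 1.6520

For an AR(p) model X_t = c + sum_i phi_i X_{t-i} + eps_t, the
one-step-ahead conditional mean is
  E[X_{t+1} | X_t, ...] = c + sum_i phi_i X_{t+1-i}.
Substitute known values:
  E[X_{t+1} | ...] = (-0.307) * (7) + (0.543) * (7)
                   = 1.6520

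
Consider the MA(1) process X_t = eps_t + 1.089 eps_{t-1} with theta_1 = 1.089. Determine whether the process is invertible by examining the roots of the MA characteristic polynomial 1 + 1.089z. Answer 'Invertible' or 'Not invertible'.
\text{Not invertible}

The MA(q) characteristic polynomial is P(z) = 1 + 1.089z.
Invertibility requires all roots to lie outside the unit circle, i.e. |z| > 1 for every root.
This is linear in z: 1 + (1.089) z = 0  =>  z = -1/(1.089) = -0.918274,  |z| = 0.918274.
Moduli of all roots: 0.9183.
All moduli strictly greater than 1? No.
Verdict: Not invertible.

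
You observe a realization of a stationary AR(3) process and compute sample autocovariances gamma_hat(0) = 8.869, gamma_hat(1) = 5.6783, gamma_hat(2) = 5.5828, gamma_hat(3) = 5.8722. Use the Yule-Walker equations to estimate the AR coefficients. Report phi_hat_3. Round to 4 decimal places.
\hat\phi_{3} = 0.3360

The Yule-Walker equations for an AR(p) process read, in matrix form,
  Gamma_p phi = r_p,   with   (Gamma_p)_{ij} = gamma(|i - j|),
                       (r_p)_i = gamma(i),   i,j = 1..p.
Substitute the sample gammas (Toeplitz matrix and right-hand side of size 3):
  Gamma_p = [[8.869, 5.6783, 5.5828], [5.6783, 8.869, 5.6783], [5.5828, 5.6783, 8.869]]
  r_p     = [5.6783, 5.5828, 5.8722]
Written out (R1..R3):
  (R1) 8.869 phi_1 + 5.6783 phi_2 + 5.5828 phi_3 = 5.6783
  (R2) 5.6783 phi_1 + 8.869 phi_2 + 5.6783 phi_3 = 5.5828
  (R3) 5.5828 phi_1 + 5.6783 phi_2 + 8.869 phi_3 = 5.8722
Gaussian elimination:
  R2 <- R2 - (5.6783/8.869) R1 = R2 - (0.640241) R1:  5.233518 phi_2 + 2.103961 phi_3 = 1.947318
  R3 <- R3 - (5.5828/8.869) R1 = R3 - (0.629473) R1:  2.103961 phi_2 + 5.354776 phi_3 = 2.297861
  R3 <- R3 - (2.103961/5.233518) R2 = R3 - (0.402017) R2:  4.508948 phi_3 = 1.515007
Back-substitution:
  phi_hat_3 = 1.515007 / 4.508948 = 0.336
  phi_hat_2 = (1.947318 - (2.103961)(0.336)) / 5.233518 = 0.237008
  phi_hat_1 = (5.6783 - (5.6783)(0.237008) - (5.5828)(0.336)) / 8.869 = 0.276996
So phi_hat = [0.2770, 0.2370, 0.3360].
Therefore phi_hat_3 = 0.3360.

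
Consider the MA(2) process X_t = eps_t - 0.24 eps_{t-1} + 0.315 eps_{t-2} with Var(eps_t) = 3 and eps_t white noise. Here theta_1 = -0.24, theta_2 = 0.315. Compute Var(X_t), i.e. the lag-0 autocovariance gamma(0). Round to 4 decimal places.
\gamma(0) = 3.4705

For an MA(q) process X_t = eps_t + sum_i theta_i eps_{t-i} with
Var(eps_t) = sigma^2, the variance is
  gamma(0) = sigma^2 * (1 + sum_i theta_i^2).
  sum_i theta_i^2 = (-0.24)^2 + (0.315)^2 = 0.0576 + 0.099225 = 0.156825.
  gamma(0) = 3 * (1 + 0.156825) = 3 * 1.156825 = 3.470475, which rounds to 3.4705.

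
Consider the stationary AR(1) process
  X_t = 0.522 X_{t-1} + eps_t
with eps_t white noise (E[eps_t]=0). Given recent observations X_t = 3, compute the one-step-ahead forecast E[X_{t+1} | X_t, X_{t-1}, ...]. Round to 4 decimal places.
E[X_{t+1} \mid \mathcal F_t] = 1.5660

For an AR(p) model X_t = c + sum_i phi_i X_{t-i} + eps_t, the
one-step-ahead conditional mean is
  E[X_{t+1} | X_t, ...] = c + sum_i phi_i X_{t+1-i}.
Substitute known values:
  E[X_{t+1} | ...] = (0.522) * (3)
                   = 1.5660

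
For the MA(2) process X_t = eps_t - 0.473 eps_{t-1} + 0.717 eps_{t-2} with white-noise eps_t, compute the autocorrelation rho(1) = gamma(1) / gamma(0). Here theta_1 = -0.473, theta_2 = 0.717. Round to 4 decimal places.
\rho(1) = -0.4673

For an MA(q) process with theta_0 = 1, the autocovariance is
  gamma(k) = sigma^2 * sum_{i=0..q-k} theta_i * theta_{i+k},
and rho(k) = gamma(k) / gamma(0). Sigma^2 cancels.
  numerator   = (1)*(-0.473) + (-0.473)*(0.717) = -0.812141.
  denominator = (1)^2 + (-0.473)^2 + (0.717)^2 = 1.737818.
  rho(1) = -0.812141 / 1.737818 = -0.4673.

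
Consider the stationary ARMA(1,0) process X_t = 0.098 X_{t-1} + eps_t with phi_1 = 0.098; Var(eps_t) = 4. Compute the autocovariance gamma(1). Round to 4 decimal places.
\gamma(1) = 0.3958

Multiply the model equation by X_{t-k} and take expectations. With theta_0 = psi_0 = 1 and psi_j the MA(infinity) weights, this gives
  gamma(k) - sum_i phi_i gamma(k-i) = c_k,
  c_k = sigma^2 * sum_{j=k..q} theta_j psi_{j-k}   (c_k = 0 for k > q),
using gamma(-m) = gamma(m).
Pure AR (q = 0): c_0 = sigma^2 = 4, c_k = 0 for k >= 1.
Equations for k = 0 and k = 1 (AR order 1):
  gamma(0) = phi_1 gamma(1) + c_0
  gamma(1) = phi_1 gamma(0) + c_1
Substituting the second into the first: gamma(0) (1 - phi_1^2) = c_0 + phi_1 c_1, so
  gamma(0) = c_0 / (1 - phi_1^2) = 4 / (1 - (0.098)^2) = 4 / 0.990396 = 4.038789.
  gamma(1) = phi_1 gamma(0) = (0.098)(4.038789) = 0.395801.
Therefore gamma(1) = 0.3958 (to 4 decimal places).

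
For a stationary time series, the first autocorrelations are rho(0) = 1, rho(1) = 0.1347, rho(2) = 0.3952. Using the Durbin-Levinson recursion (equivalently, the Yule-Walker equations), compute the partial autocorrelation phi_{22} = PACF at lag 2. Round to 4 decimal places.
\phi_{22} = 0.3840

The PACF at lag k is phi_{kk}, the last component of the solution
to the Yule-Walker system G_k phi = r_k where
  (G_k)_{ij} = rho(|i - j|), (r_k)_i = rho(i), i,j = 1..k.
Equivalently, Durbin-Levinson gives phi_{kk} iteratively:
  phi_{11} = rho(1)
  phi_{kk} = [rho(k) - sum_{j=1..k-1} phi_{k-1,j} rho(k-j)]
            / [1 - sum_{j=1..k-1} phi_{k-1,j} rho(j)],
  phi_{k,j} = phi_{k-1,j} - phi_{kk} phi_{k-1,k-j},  j = 1..k-1.
Step k = 1:
  phi_11 = rho(1) = 0.1347.
Step k = 2:
  phi_22 = [rho(2) - phi_11 rho(1)] / [1 - phi_11 rho(1)] = [0.3952 - (0.1347)(0.1347)] / [1 - (0.1347)(0.1347)]
         = 0.37705591 / 0.98185591 = 0.384.
Therefore phi_{22} = 0.3840.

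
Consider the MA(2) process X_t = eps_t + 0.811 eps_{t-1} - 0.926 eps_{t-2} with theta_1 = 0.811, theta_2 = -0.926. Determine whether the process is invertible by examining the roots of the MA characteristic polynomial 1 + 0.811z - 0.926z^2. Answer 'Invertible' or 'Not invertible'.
\text{Not invertible}

The MA(q) characteristic polynomial is P(z) = 1 + 0.811z - 0.926z^2.
Invertibility requires all roots to lie outside the unit circle, i.e. |z| > 1 for every root.
Set 1 + (0.811) z + (-0.926) z^2 = 0, i.e. a z^2 + b z + c = 0 with a = -0.926, b = 0.811, c = 1.
Discriminant D = b^2 - 4ac = (0.811)^2 - 4*(-0.926)*1 = 0.657721 - (-3.704) = 4.361721.
D >= 0, so the roots are real: z = (-b +/- sqrt(D)) / (2a) = (-0.811 +/- 2.088473) / (-1.852).
  z_1 = (-0.811 + 2.088473) / (-1.852) = -0.6898,   |z_1| = 0.6898.
  z_2 = (-0.811 - 2.088473) / (-1.852) = 1.5656,   |z_2| = 1.5656.
Moduli of all roots: 0.6898, 1.5656.
All moduli strictly greater than 1? No.
Verdict: Not invertible.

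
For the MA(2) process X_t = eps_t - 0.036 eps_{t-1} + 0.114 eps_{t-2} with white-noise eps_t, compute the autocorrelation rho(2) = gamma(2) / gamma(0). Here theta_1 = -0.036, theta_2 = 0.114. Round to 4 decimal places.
\rho(2) = 0.1124

For an MA(q) process with theta_0 = 1, the autocovariance is
  gamma(k) = sigma^2 * sum_{i=0..q-k} theta_i * theta_{i+k},
and rho(k) = gamma(k) / gamma(0). Sigma^2 cancels.
  numerator   = (1)*(0.114) = 0.114.
  denominator = (1)^2 + (-0.036)^2 + (0.114)^2 = 1.014292.
  rho(2) = 0.114 / 1.014292 = 0.1124.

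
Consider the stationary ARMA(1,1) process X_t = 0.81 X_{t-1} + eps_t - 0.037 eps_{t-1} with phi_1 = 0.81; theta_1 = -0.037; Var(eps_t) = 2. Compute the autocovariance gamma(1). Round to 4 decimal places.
\gamma(1) = 4.3608

Multiply the model equation by X_{t-k} and take expectations. With theta_0 = psi_0 = 1 and psi_j the MA(infinity) weights, this gives
  gamma(k) - sum_i phi_i gamma(k-i) = c_k,
  c_k = sigma^2 * sum_{j=k..q} theta_j psi_{j-k}   (c_k = 0 for k > q),
using gamma(-m) = gamma(m).
psi-weights needed (psi_j = theta_j + sum_i phi_i psi_{j-i}):
  psi_1 = theta_1 + phi_1 = -0.037 + (0.81) = 0.773
Right-hand sides:
  c_0 = sigma^2 (1 + theta_1 psi_1) = 2 * (1 + (-0.037)(0.773)) = 2 * 0.971399 = 1.942798
  c_1 = sigma^2 theta_1 = 2 * (-0.037) = -0.074
  c_2 = 0
Equations for k = 0 and k = 1 (AR order 1):
  gamma(0) = phi_1 gamma(1) + c_0
  gamma(1) = phi_1 gamma(0) + c_1
Substituting the second into the first: gamma(0) (1 - phi_1^2) = c_0 + phi_1 c_1, so
  gamma(0) = (c_0 + phi_1 c_1) / (1 - phi_1^2) = (1.942798 + (0.81)(-0.074)) / (1 - (0.81)^2) = 1.882858 / 0.3439 = 5.475016.
  gamma(1) = phi_1 gamma(0) + c_1 = (0.81)(5.475016) + (-0.074) = 4.360763.
Therefore gamma(1) = 4.3608 (to 4 decimal places).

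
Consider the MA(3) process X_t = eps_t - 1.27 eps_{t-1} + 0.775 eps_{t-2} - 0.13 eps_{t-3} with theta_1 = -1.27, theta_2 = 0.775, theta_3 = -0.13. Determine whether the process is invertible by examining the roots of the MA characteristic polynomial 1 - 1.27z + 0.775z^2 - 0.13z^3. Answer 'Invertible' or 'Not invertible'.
\text{Invertible}

The MA(q) characteristic polynomial is P(z) = 1 - 1.27z + 0.775z^2 - 0.13z^3.
Invertibility requires all roots to lie outside the unit circle, i.e. |z| > 1 for every root.
Degree 3: look for a simple real root z0 first, then factor out (1 - z/z0) and solve the remaining quadratic.
Testing z0 = 4: P(4) = 1 + (-1.27)(4) + (0.775)(4)^2 + (-0.13)(4)^3
  = 1 + (-5.08) + (12.4) + (-8.32) = 0.  So z_0 = 4 is a root, |z_0| = 4.
Divide out the factor (1 - 0.25 z) = (1 - z/z0) (since 1/z0 = 0.25):
  P(z) = (1 - 0.25 z)(1 + (-1.02) z + (0.52) z^2)
  [check: z-coef -1.02 - (0.25) = -1.27; z^2-coef 0.52 - (0.25)(-1.02) = 0.775; z^3-coef -(0.25)(0.52) = -0.13.]
Remaining roots from the quadratic factor 1 + (-1.02) z + (0.52) z^2:
  Set 1 + (-1.02) z + (0.52) z^2 = 0, i.e. a z^2 + b z + c = 0 with a = 0.52, b = -1.02, c = 1.
  Discriminant D = b^2 - 4ac = (-1.02)^2 - 4*(0.52)*1 = 1.0404 - (2.08) = -1.0396.
  D < 0, so the roots are the complex-conjugate pair z = (-b +/- i sqrt(-D)) / (2a) = 0.9808 +/- 0.9804i.
  For a conjugate pair |z|^2 = z * conj(z) = (product of roots) = c/a = 1/(0.52) = 1.923077, so |z| = sqrt(1.923077) = 1.3868 for both roots.
Moduli of all roots: 4.0000, 1.3868, 1.3868.
All moduli strictly greater than 1? Yes.
Verdict: Invertible.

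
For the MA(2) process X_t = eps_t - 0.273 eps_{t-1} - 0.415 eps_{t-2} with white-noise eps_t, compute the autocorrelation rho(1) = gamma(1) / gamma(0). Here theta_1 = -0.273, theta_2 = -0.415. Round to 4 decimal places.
\rho(1) = -0.1281

For an MA(q) process with theta_0 = 1, the autocovariance is
  gamma(k) = sigma^2 * sum_{i=0..q-k} theta_i * theta_{i+k},
and rho(k) = gamma(k) / gamma(0). Sigma^2 cancels.
  numerator   = (1)*(-0.273) + (-0.273)*(-0.415) = -0.159705.
  denominator = (1)^2 + (-0.273)^2 + (-0.415)^2 = 1.246754.
  rho(1) = -0.159705 / 1.246754 = -0.1281.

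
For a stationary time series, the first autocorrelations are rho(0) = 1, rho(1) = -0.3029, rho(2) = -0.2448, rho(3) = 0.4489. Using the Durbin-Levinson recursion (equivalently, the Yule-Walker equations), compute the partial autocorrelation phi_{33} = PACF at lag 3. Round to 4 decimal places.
\phi_{33} = 0.3000

The PACF at lag k is phi_{kk}, the last component of the solution
to the Yule-Walker system G_k phi = r_k where
  (G_k)_{ij} = rho(|i - j|), (r_k)_i = rho(i), i,j = 1..k.
Equivalently, Durbin-Levinson gives phi_{kk} iteratively:
  phi_{11} = rho(1)
  phi_{kk} = [rho(k) - sum_{j=1..k-1} phi_{k-1,j} rho(k-j)]
            / [1 - sum_{j=1..k-1} phi_{k-1,j} rho(j)],
  phi_{k,j} = phi_{k-1,j} - phi_{kk} phi_{k-1,k-j},  j = 1..k-1.
Step k = 1:
  phi_11 = rho(1) = -0.3029.
Step k = 2:
  phi_22 = [rho(2) - phi_11 rho(1)] / [1 - phi_11 rho(1)] = [-0.2448 - (-0.3029)(-0.3029)] / [1 - (-0.3029)(-0.3029)]
         = -0.33654841 / 0.90825159 = -0.370545.
  Update: phi_21 = phi_11 - phi_22 phi_11 = -0.3029 - (-0.370545)(-0.3029) = -0.415138.
Step k = 3:
  phi_33 = [rho(3) - phi_21 rho(2) - phi_22 rho(1)] / [1 - phi_21 rho(1) - phi_22 rho(2)]
    numerator   = 0.4489 - (-0.415138)(-0.2448) - (-0.370545)(-0.3029) = 0.23503598
    denominator = 1 - (-0.415138)(-0.3029) - (-0.370545)(-0.2448) = 0.78354514
  phi_33 = 0.23503598 / 0.78354514 = 0.3.
Therefore phi_{33} = 0.3000.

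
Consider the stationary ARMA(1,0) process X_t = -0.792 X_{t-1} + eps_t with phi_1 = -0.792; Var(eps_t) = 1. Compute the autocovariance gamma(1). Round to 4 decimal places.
\gamma(1) = -2.1248

Multiply the model equation by X_{t-k} and take expectations. With theta_0 = psi_0 = 1 and psi_j the MA(infinity) weights, this gives
  gamma(k) - sum_i phi_i gamma(k-i) = c_k,
  c_k = sigma^2 * sum_{j=k..q} theta_j psi_{j-k}   (c_k = 0 for k > q),
using gamma(-m) = gamma(m).
Pure AR (q = 0): c_0 = sigma^2 = 1, c_k = 0 for k >= 1.
Equations for k = 0 and k = 1 (AR order 1):
  gamma(0) = phi_1 gamma(1) + c_0
  gamma(1) = phi_1 gamma(0) + c_1
Substituting the second into the first: gamma(0) (1 - phi_1^2) = c_0 + phi_1 c_1, so
  gamma(0) = c_0 / (1 - phi_1^2) = 1 / (1 - (-0.792)^2) = 1 / 0.372736 = 2.682864.
  gamma(1) = phi_1 gamma(0) = (-0.792)(2.682864) = -2.124828.
Therefore gamma(1) = -2.1248 (to 4 decimal places).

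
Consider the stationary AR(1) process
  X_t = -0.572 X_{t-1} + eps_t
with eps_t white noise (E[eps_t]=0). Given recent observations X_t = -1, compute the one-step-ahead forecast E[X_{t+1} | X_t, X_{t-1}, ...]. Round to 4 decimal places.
E[X_{t+1} \mid \mathcal F_t] = 0.5720

For an AR(p) model X_t = c + sum_i phi_i X_{t-i} + eps_t, the
one-step-ahead conditional mean is
  E[X_{t+1} | X_t, ...] = c + sum_i phi_i X_{t+1-i}.
Substitute known values:
  E[X_{t+1} | ...] = (-0.572) * (-1)
                   = 0.5720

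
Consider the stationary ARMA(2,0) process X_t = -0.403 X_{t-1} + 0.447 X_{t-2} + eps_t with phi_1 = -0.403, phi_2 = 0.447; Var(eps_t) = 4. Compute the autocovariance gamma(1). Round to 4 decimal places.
\gamma(1) = -7.7687

Multiply the model equation by X_{t-k} and take expectations. With theta_0 = psi_0 = 1 and psi_j the MA(infinity) weights, this gives
  gamma(k) - sum_i phi_i gamma(k-i) = c_k,
  c_k = sigma^2 * sum_{j=k..q} theta_j psi_{j-k}   (c_k = 0 for k > q),
using gamma(-m) = gamma(m).
Pure AR (q = 0): c_0 = sigma^2 = 4, c_k = 0 for k >= 1.
Equations for k = 0, 1, 2 (AR order 2, c_2 = 0):
  (E0) gamma(0) = phi_1 gamma(1) + phi_2 gamma(2) + c_0
  (E1) gamma(1) = phi_1 gamma(0) + phi_2 gamma(1) + c_1
  (E2) gamma(2) = phi_1 gamma(1) + phi_2 gamma(0)
From (E1): gamma(1) = A gamma(0) + B with
  A = phi_1 / (1 - phi_2) = -0.403 / 0.553 = -0.728752,   B = c_1 / (1 - phi_2) = 0 / 0.553 = 0.
Insert (E2) into (E0): gamma(0) (1 - phi_2^2) = phi_1 (1 + phi_2) gamma(1) + c_0.
  phi_1 (1 + phi_2) = (-0.403)(1.447) = -0.583141,   1 - phi_2^2 = 0.800191.
Replace gamma(1) by A gamma(0) + B and collect gamma(0):
  gamma(0) [0.800191 - (-0.583141)(-0.728752)] = c_0 = 4
  gamma(0) * 0.375226 = 4
  gamma(0) = 4 / 0.375226 = 10.660251.
  gamma(1) = A gamma(0) = (-0.728752)(10.660251) = -7.768682.
Therefore gamma(1) = -7.7687 (to 4 decimal places).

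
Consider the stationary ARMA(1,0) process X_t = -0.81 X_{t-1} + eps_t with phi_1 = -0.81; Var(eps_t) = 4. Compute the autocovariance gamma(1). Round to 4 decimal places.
\gamma(1) = -9.4213

Multiply the model equation by X_{t-k} and take expectations. With theta_0 = psi_0 = 1 and psi_j the MA(infinity) weights, this gives
  gamma(k) - sum_i phi_i gamma(k-i) = c_k,
  c_k = sigma^2 * sum_{j=k..q} theta_j psi_{j-k}   (c_k = 0 for k > q),
using gamma(-m) = gamma(m).
Pure AR (q = 0): c_0 = sigma^2 = 4, c_k = 0 for k >= 1.
Equations for k = 0 and k = 1 (AR order 1):
  gamma(0) = phi_1 gamma(1) + c_0
  gamma(1) = phi_1 gamma(0) + c_1
Substituting the second into the first: gamma(0) (1 - phi_1^2) = c_0 + phi_1 c_1, so
  gamma(0) = c_0 / (1 - phi_1^2) = 4 / (1 - (-0.81)^2) = 4 / 0.3439 = 11.631288.
  gamma(1) = phi_1 gamma(0) = (-0.81)(11.631288) = -9.421343.
Therefore gamma(1) = -9.4213 (to 4 decimal places).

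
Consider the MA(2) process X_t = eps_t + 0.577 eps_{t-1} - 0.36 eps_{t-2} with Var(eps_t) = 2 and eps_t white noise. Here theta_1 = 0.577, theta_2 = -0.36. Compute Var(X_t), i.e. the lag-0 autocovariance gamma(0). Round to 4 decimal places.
\gamma(0) = 2.9251

For an MA(q) process X_t = eps_t + sum_i theta_i eps_{t-i} with
Var(eps_t) = sigma^2, the variance is
  gamma(0) = sigma^2 * (1 + sum_i theta_i^2).
  sum_i theta_i^2 = (0.577)^2 + (-0.36)^2 = 0.332929 + 0.1296 = 0.462529.
  gamma(0) = 2 * (1 + 0.462529) = 2 * 1.462529 = 2.925058, which rounds to 2.9251.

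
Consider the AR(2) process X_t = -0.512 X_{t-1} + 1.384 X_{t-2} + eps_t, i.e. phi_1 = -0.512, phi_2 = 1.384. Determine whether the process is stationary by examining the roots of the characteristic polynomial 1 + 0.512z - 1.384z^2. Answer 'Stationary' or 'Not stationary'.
\text{Not stationary}

The AR(p) characteristic polynomial is P(z) = 1 + 0.512z - 1.384z^2.
Stationarity requires all roots to lie outside the unit circle, i.e. |z| > 1 for every root.
Set 1 + (0.512) z + (-1.384) z^2 = 0, i.e. a z^2 + b z + c = 0 with a = -1.384, b = 0.512, c = 1.
Discriminant D = b^2 - 4ac = (0.512)^2 - 4*(-1.384)*1 = 0.262144 - (-5.536) = 5.798144.
D >= 0, so the roots are real: z = (-b +/- sqrt(D)) / (2a) = (-0.512 +/- 2.407934) / (-2.768).
  z_1 = (-0.512 + 2.407934) / (-2.768) = -0.6849,   |z_1| = 0.6849.
  z_2 = (-0.512 - 2.407934) / (-2.768) = 1.0549,   |z_2| = 1.0549.
Moduli of all roots: 0.6849, 1.0549.
All moduli strictly greater than 1? No.
Verdict: Not stationary.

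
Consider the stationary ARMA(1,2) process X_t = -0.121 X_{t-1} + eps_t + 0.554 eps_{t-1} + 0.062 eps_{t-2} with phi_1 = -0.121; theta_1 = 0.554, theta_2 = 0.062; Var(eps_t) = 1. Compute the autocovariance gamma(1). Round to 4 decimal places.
\gamma(1) = 0.4371

Multiply the model equation by X_{t-k} and take expectations. With theta_0 = psi_0 = 1 and psi_j the MA(infinity) weights, this gives
  gamma(k) - sum_i phi_i gamma(k-i) = c_k,
  c_k = sigma^2 * sum_{j=k..q} theta_j psi_{j-k}   (c_k = 0 for k > q),
using gamma(-m) = gamma(m).
psi-weights needed (psi_j = theta_j + sum_i phi_i psi_{j-i}):
  psi_1 = theta_1 + phi_1 = 0.554 + (-0.121) = 0.433
  psi_2 = theta_2 + phi_1 psi_1 = 0.062 + (-0.121)(0.433) = 0.009607
Right-hand sides:
  c_0 = sigma^2 (1 + theta_1 psi_1 + theta_2 psi_2) = 1 * (1 + (0.554)(0.433) + (0.062)(0.009607)) = 1 * 1.240478 = 1.240478
  c_1 = sigma^2 (theta_1 + theta_2 psi_1) = 1 * (0.554 + (0.062)(0.433)) = 0.580846
  c_2 = sigma^2 theta_2 = 1 * (0.062) = 0.062
Equations for k = 0 and k = 1 (AR order 1):
  gamma(0) = phi_1 gamma(1) + c_0
  gamma(1) = phi_1 gamma(0) + c_1
Substituting the second into the first: gamma(0) (1 - phi_1^2) = c_0 + phi_1 c_1, so
  gamma(0) = (c_0 + phi_1 c_1) / (1 - phi_1^2) = (1.240478 + (-0.121)(0.580846)) / (1 - (-0.121)^2) = 1.170195 / 0.985359 = 1.187583.
  gamma(1) = phi_1 gamma(0) + c_1 = (-0.121)(1.187583) + (0.580846) = 0.437148.
Therefore gamma(1) = 0.4371 (to 4 decimal places).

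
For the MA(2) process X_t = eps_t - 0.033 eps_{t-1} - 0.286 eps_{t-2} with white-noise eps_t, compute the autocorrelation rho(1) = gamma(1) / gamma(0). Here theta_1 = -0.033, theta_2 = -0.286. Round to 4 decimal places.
\rho(1) = -0.0218

For an MA(q) process with theta_0 = 1, the autocovariance is
  gamma(k) = sigma^2 * sum_{i=0..q-k} theta_i * theta_{i+k},
and rho(k) = gamma(k) / gamma(0). Sigma^2 cancels.
  numerator   = (1)*(-0.033) + (-0.033)*(-0.286) = -0.023562.
  denominator = (1)^2 + (-0.033)^2 + (-0.286)^2 = 1.082885.
  rho(1) = -0.023562 / 1.082885 = -0.0218.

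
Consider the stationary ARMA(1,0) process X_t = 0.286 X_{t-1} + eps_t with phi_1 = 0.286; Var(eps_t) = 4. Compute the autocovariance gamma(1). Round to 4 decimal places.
\gamma(1) = 1.2459

Multiply the model equation by X_{t-k} and take expectations. With theta_0 = psi_0 = 1 and psi_j the MA(infinity) weights, this gives
  gamma(k) - sum_i phi_i gamma(k-i) = c_k,
  c_k = sigma^2 * sum_{j=k..q} theta_j psi_{j-k}   (c_k = 0 for k > q),
using gamma(-m) = gamma(m).
Pure AR (q = 0): c_0 = sigma^2 = 4, c_k = 0 for k >= 1.
Equations for k = 0 and k = 1 (AR order 1):
  gamma(0) = phi_1 gamma(1) + c_0
  gamma(1) = phi_1 gamma(0) + c_1
Substituting the second into the first: gamma(0) (1 - phi_1^2) = c_0 + phi_1 c_1, so
  gamma(0) = c_0 / (1 - phi_1^2) = 4 / (1 - (0.286)^2) = 4 / 0.918204 = 4.35633.
  gamma(1) = phi_1 gamma(0) = (0.286)(4.35633) = 1.24591.
Therefore gamma(1) = 1.2459 (to 4 decimal places).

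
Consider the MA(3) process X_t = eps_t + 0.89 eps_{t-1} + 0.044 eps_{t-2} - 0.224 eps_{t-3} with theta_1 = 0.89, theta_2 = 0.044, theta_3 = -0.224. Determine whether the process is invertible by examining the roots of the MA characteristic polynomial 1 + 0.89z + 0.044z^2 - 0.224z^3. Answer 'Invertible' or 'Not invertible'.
\text{Invertible}

The MA(q) characteristic polynomial is P(z) = 1 + 0.89z + 0.044z^2 - 0.224z^3.
Invertibility requires all roots to lie outside the unit circle, i.e. |z| > 1 for every root.
Degree 3: look for a simple real root z0 first, then factor out (1 - z/z0) and solve the remaining quadratic.
Testing z0 = 2.5: P(2.5) = 1 + (0.89)(2.5) + (0.044)(2.5)^2 + (-0.224)(2.5)^3
  = 1 + (2.225) + (0.275) + (-3.5) = 0.  So z_0 = 2.5 is a root, |z_0| = 2.5.
Divide out the factor (1 - 0.4 z) = (1 - z/z0) (since 1/z0 = 0.4):
  P(z) = (1 - 0.4 z)(1 + (1.29) z + (0.56) z^2)
  [check: z-coef 1.29 - (0.4) = 0.89; z^2-coef 0.56 - (0.4)(1.29) = 0.044; z^3-coef -(0.4)(0.56) = -0.224.]
Remaining roots from the quadratic factor 1 + (1.29) z + (0.56) z^2:
  Set 1 + (1.29) z + (0.56) z^2 = 0, i.e. a z^2 + b z + c = 0 with a = 0.56, b = 1.29, c = 1.
  Discriminant D = b^2 - 4ac = (1.29)^2 - 4*(0.56)*1 = 1.6641 - (2.24) = -0.5759.
  D < 0, so the roots are the complex-conjugate pair z = (-b +/- i sqrt(-D)) / (2a) = -1.1518 +/- 0.6776i.
  For a conjugate pair |z|^2 = z * conj(z) = (product of roots) = c/a = 1/(0.56) = 1.785714, so |z| = sqrt(1.785714) = 1.3363 for both roots.
Moduli of all roots: 2.5000, 1.3363, 1.3363.
All moduli strictly greater than 1? Yes.
Verdict: Invertible.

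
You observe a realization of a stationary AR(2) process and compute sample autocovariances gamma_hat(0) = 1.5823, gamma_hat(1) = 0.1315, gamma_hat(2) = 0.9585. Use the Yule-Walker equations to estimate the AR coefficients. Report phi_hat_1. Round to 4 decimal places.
\hat\phi_{1} = 0.0330

The Yule-Walker equations for an AR(p) process read, in matrix form,
  Gamma_p phi = r_p,   with   (Gamma_p)_{ij} = gamma(|i - j|),
                       (r_p)_i = gamma(i),   i,j = 1..p.
Substitute the sample gammas (Toeplitz matrix and right-hand side of size 2):
  Gamma_p = [[1.5823, 0.1315], [0.1315, 1.5823]]
  r_p     = [0.1315, 0.9585]
Written out:
  1.5823 phi_1 + 0.1315 phi_2 = 0.1315
  0.1315 phi_1 + 1.5823 phi_2 = 0.9585
Solve by Cramer's rule:
  det = gamma(0)^2 - gamma(1)^2 = (1.5823)^2 - (0.1315)^2 = 2.50367329 - 0.01729225 = 2.48638104
  phi_hat_1 = [gamma(1) gamma(0) - gamma(1) gamma(2)] / det = [(0.1315)(1.5823) - (0.1315)(0.9585)] / 2.48638104 = 0.0820297 / 2.48638104 = 0.033
  phi_hat_2 = [gamma(0) gamma(2) - gamma(1)^2] / det = [(1.5823)(0.9585) - (0.1315)^2] / 2.48638104 = 1.4993423 / 2.48638104 = 0.603
So phi_hat = [0.0330, 0.6030].
Therefore phi_hat_1 = 0.0330.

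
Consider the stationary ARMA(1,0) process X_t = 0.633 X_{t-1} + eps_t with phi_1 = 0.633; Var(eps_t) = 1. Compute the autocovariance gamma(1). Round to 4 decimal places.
\gamma(1) = 1.0562

Multiply the model equation by X_{t-k} and take expectations. With theta_0 = psi_0 = 1 and psi_j the MA(infinity) weights, this gives
  gamma(k) - sum_i phi_i gamma(k-i) = c_k,
  c_k = sigma^2 * sum_{j=k..q} theta_j psi_{j-k}   (c_k = 0 for k > q),
using gamma(-m) = gamma(m).
Pure AR (q = 0): c_0 = sigma^2 = 1, c_k = 0 for k >= 1.
Equations for k = 0 and k = 1 (AR order 1):
  gamma(0) = phi_1 gamma(1) + c_0
  gamma(1) = phi_1 gamma(0) + c_1
Substituting the second into the first: gamma(0) (1 - phi_1^2) = c_0 + phi_1 c_1, so
  gamma(0) = c_0 / (1 - phi_1^2) = 1 / (1 - (0.633)^2) = 1 / 0.599311 = 1.668583.
  gamma(1) = phi_1 gamma(0) = (0.633)(1.668583) = 1.056213.
Therefore gamma(1) = 1.0562 (to 4 decimal places).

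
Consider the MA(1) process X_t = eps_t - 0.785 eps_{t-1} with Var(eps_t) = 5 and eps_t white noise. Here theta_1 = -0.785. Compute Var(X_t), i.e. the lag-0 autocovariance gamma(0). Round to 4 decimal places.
\gamma(0) = 8.0811

For an MA(q) process X_t = eps_t + sum_i theta_i eps_{t-i} with
Var(eps_t) = sigma^2, the variance is
  gamma(0) = sigma^2 * (1 + sum_i theta_i^2).
  sum_i theta_i^2 = (-0.785)^2 = 0.616225.
  gamma(0) = 5 * (1 + 0.616225) = 5 * 1.616225 = 8.081125, which rounds to 8.0811.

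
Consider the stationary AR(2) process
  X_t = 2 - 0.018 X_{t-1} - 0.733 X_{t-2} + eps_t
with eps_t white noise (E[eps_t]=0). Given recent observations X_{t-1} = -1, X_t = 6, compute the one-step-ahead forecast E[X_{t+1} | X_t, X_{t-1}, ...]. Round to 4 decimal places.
E[X_{t+1} \mid \mathcal F_t] = 2.6250

For an AR(p) model X_t = c + sum_i phi_i X_{t-i} + eps_t, the
one-step-ahead conditional mean is
  E[X_{t+1} | X_t, ...] = c + sum_i phi_i X_{t+1-i}.
Substitute known values:
  E[X_{t+1} | ...] = 2 + (-0.018) * (6) + (-0.733) * (-1)
                   = 2.6250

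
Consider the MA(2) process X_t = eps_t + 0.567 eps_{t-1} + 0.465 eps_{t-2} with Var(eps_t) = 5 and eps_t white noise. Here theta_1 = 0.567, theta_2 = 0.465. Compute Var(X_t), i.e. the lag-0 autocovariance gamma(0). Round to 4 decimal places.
\gamma(0) = 7.6886

For an MA(q) process X_t = eps_t + sum_i theta_i eps_{t-i} with
Var(eps_t) = sigma^2, the variance is
  gamma(0) = sigma^2 * (1 + sum_i theta_i^2).
  sum_i theta_i^2 = (0.567)^2 + (0.465)^2 = 0.321489 + 0.216225 = 0.537714.
  gamma(0) = 5 * (1 + 0.537714) = 5 * 1.537714 = 7.68857, which rounds to 7.6886.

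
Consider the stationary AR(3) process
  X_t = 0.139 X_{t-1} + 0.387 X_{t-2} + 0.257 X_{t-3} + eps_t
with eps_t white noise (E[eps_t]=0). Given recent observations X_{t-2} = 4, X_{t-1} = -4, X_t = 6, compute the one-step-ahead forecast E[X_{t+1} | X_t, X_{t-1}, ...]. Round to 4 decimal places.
E[X_{t+1} \mid \mathcal F_t] = 0.3140

For an AR(p) model X_t = c + sum_i phi_i X_{t-i} + eps_t, the
one-step-ahead conditional mean is
  E[X_{t+1} | X_t, ...] = c + sum_i phi_i X_{t+1-i}.
Substitute known values:
  E[X_{t+1} | ...] = (0.139) * (6) + (0.387) * (-4) + (0.257) * (4)
                   = 0.3140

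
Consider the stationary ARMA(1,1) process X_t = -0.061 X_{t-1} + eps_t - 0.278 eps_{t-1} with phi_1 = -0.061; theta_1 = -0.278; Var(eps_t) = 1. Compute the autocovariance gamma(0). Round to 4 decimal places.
\gamma(0) = 1.1154

Multiply the model equation by X_{t-k} and take expectations. With theta_0 = psi_0 = 1 and psi_j the MA(infinity) weights, this gives
  gamma(k) - sum_i phi_i gamma(k-i) = c_k,
  c_k = sigma^2 * sum_{j=k..q} theta_j psi_{j-k}   (c_k = 0 for k > q),
using gamma(-m) = gamma(m).
psi-weights needed (psi_j = theta_j + sum_i phi_i psi_{j-i}):
  psi_1 = theta_1 + phi_1 = -0.278 + (-0.061) = -0.339
Right-hand sides:
  c_0 = sigma^2 (1 + theta_1 psi_1) = 1 * (1 + (-0.278)(-0.339)) = 1 * 1.094242 = 1.094242
  c_1 = sigma^2 theta_1 = 1 * (-0.278) = -0.278
  c_2 = 0
Equations for k = 0 and k = 1 (AR order 1):
  gamma(0) = phi_1 gamma(1) + c_0
  gamma(1) = phi_1 gamma(0) + c_1
Substituting the second into the first: gamma(0) (1 - phi_1^2) = c_0 + phi_1 c_1, so
  gamma(0) = (c_0 + phi_1 c_1) / (1 - phi_1^2) = (1.094242 + (-0.061)(-0.278)) / (1 - (-0.061)^2) = 1.1112 / 0.996279 = 1.11535.
Therefore gamma(0) = 1.1154 (to 4 decimal places).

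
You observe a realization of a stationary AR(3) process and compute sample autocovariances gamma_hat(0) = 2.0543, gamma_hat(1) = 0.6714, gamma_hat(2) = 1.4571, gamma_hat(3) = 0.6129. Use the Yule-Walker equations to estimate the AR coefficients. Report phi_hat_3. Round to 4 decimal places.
\hat\phi_{3} = 0.0050

The Yule-Walker equations for an AR(p) process read, in matrix form,
  Gamma_p phi = r_p,   with   (Gamma_p)_{ij} = gamma(|i - j|),
                       (r_p)_i = gamma(i),   i,j = 1..p.
Substitute the sample gammas (Toeplitz matrix and right-hand side of size 3):
  Gamma_p = [[2.0543, 0.6714, 1.4571], [0.6714, 2.0543, 0.6714], [1.4571, 0.6714, 2.0543]]
  r_p     = [0.6714, 1.4571, 0.6129]
Written out (R1..R3):
  (R1) 2.0543 phi_1 + 0.6714 phi_2 + 1.4571 phi_3 = 0.6714
  (R2) 0.6714 phi_1 + 2.0543 phi_2 + 0.6714 phi_3 = 1.4571
  (R3) 1.4571 phi_1 + 0.6714 phi_2 + 2.0543 phi_3 = 0.6129
Gaussian elimination:
  R2 <- R2 - (0.6714/2.0543) R1 = R2 - (0.326827) R1:  1.834869 phi_2 + 0.195181 phi_3 = 1.237669
  R3 <- R3 - (1.4571/2.0543) R1 = R3 - (0.709293) R1:  0.195181 phi_2 + 1.02079 phi_3 = 0.136681
  R3 <- R3 - (0.195181/1.834869) R2 = R3 - (0.106373) R2:  1.000028 phi_3 = 0.005026
Back-substitution:
  phi_hat_3 = 0.005026 / 1.000028 = 0.005026
  phi_hat_2 = (1.237669 - (0.195181)(0.005026)) / 1.834869 = 0.673992
  phi_hat_1 = (0.6714 - (0.6714)(0.673992) - (1.4571)(0.005026)) / 2.0543 = 0.102983
So phi_hat = [0.1030, 0.6740, 0.0050].
Therefore phi_hat_3 = 0.0050.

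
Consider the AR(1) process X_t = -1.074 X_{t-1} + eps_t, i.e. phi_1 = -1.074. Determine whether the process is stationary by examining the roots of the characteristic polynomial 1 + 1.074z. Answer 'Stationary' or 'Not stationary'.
\text{Not stationary}

The AR(p) characteristic polynomial is P(z) = 1 + 1.074z.
Stationarity requires all roots to lie outside the unit circle, i.e. |z| > 1 for every root.
This is linear in z: 1 + (1.074) z = 0  =>  z = -1/(1.074) = -0.931099,  |z| = 0.931099.
Moduli of all roots: 0.9311.
All moduli strictly greater than 1? No.
Verdict: Not stationary.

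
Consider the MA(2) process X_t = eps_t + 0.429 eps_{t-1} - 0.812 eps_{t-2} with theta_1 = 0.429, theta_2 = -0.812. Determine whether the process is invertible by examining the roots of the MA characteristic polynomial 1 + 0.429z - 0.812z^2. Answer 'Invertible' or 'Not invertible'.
\text{Not invertible}

The MA(q) characteristic polynomial is P(z) = 1 + 0.429z - 0.812z^2.
Invertibility requires all roots to lie outside the unit circle, i.e. |z| > 1 for every root.
Set 1 + (0.429) z + (-0.812) z^2 = 0, i.e. a z^2 + b z + c = 0 with a = -0.812, b = 0.429, c = 1.
Discriminant D = b^2 - 4ac = (0.429)^2 - 4*(-0.812)*1 = 0.184041 - (-3.248) = 3.432041.
D >= 0, so the roots are real: z = (-b +/- sqrt(D)) / (2a) = (-0.429 +/- 1.852577) / (-1.624).
  z_1 = (-0.429 + 1.852577) / (-1.624) = -0.8766,   |z_1| = 0.8766.
  z_2 = (-0.429 - 1.852577) / (-1.624) = 1.4049,   |z_2| = 1.4049.
Moduli of all roots: 0.8766, 1.4049.
All moduli strictly greater than 1? No.
Verdict: Not invertible.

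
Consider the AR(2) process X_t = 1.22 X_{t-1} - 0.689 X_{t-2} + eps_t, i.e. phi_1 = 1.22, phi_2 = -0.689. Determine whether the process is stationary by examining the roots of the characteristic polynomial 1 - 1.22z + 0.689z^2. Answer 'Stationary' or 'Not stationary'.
\text{Stationary}

The AR(p) characteristic polynomial is P(z) = 1 - 1.22z + 0.689z^2.
Stationarity requires all roots to lie outside the unit circle, i.e. |z| > 1 for every root.
Set 1 + (-1.22) z + (0.689) z^2 = 0, i.e. a z^2 + b z + c = 0 with a = 0.689, b = -1.22, c = 1.
Discriminant D = b^2 - 4ac = (-1.22)^2 - 4*(0.689)*1 = 1.4884 - (2.756) = -1.2676.
D < 0, so the roots are the complex-conjugate pair z = (-b +/- i sqrt(-D)) / (2a) = 0.8853 +/- 0.817i.
For a conjugate pair |z|^2 = z * conj(z) = (product of roots) = c/a = 1/(0.689) = 1.451379, so |z| = sqrt(1.451379) = 1.2047 for both roots.
Moduli of all roots: 1.2047, 1.2047.
All moduli strictly greater than 1? Yes.
Verdict: Stationary.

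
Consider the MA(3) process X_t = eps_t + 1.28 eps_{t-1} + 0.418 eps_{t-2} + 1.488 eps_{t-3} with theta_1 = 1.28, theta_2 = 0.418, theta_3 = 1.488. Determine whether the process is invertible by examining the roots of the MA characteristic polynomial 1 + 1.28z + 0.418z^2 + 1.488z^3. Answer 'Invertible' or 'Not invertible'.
\text{Not invertible}

The MA(q) characteristic polynomial is P(z) = 1 + 1.28z + 0.418z^2 + 1.488z^3.
Invertibility requires all roots to lie outside the unit circle, i.e. |z| > 1 for every root.
Degree 3: look for a simple real root z0 first, then factor out (1 - z/z0) and solve the remaining quadratic.
Testing z0 = -0.625: P(-0.625) = 1 + (1.28)(-0.625) + (0.418)(-0.625)^2 + (1.488)(-0.625)^3
  = 1 + (-0.8) + (0.163281) + (-0.363281) = 0.  So z_0 = -0.625 is a root, |z_0| = 0.625.
Divide out the factor (1 + 1.6 z) = (1 - z/z0) (since 1/z0 = -1.6):
  P(z) = (1 + 1.6 z)(1 + (-0.32) z + (0.93) z^2)
  [check: z-coef -0.32 - (-1.6) = 1.28; z^2-coef 0.93 - (-1.6)(-0.32) = 0.418; z^3-coef -(-1.6)(0.93) = 1.488.]
Remaining roots from the quadratic factor 1 + (-0.32) z + (0.93) z^2:
  Set 1 + (-0.32) z + (0.93) z^2 = 0, i.e. a z^2 + b z + c = 0 with a = 0.93, b = -0.32, c = 1.
  Discriminant D = b^2 - 4ac = (-0.32)^2 - 4*(0.93)*1 = 0.1024 - (3.72) = -3.6176.
  D < 0, so the roots are the complex-conjugate pair z = (-b +/- i sqrt(-D)) / (2a) = 0.172 +/- 1.0226i.
  For a conjugate pair |z|^2 = z * conj(z) = (product of roots) = c/a = 1/(0.93) = 1.075269, so |z| = sqrt(1.075269) = 1.037 for both roots.
Moduli of all roots: 0.6250, 1.0370, 1.0370.
All moduli strictly greater than 1? No.
Verdict: Not invertible.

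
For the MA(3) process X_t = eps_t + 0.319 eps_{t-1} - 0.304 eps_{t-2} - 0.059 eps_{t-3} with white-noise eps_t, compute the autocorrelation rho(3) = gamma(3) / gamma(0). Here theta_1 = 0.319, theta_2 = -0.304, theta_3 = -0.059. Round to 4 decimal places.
\rho(3) = -0.0493

For an MA(q) process with theta_0 = 1, the autocovariance is
  gamma(k) = sigma^2 * sum_{i=0..q-k} theta_i * theta_{i+k},
and rho(k) = gamma(k) / gamma(0). Sigma^2 cancels.
  numerator   = (1)*(-0.059) = -0.059.
  denominator = (1)^2 + (0.319)^2 + (-0.304)^2 + (-0.059)^2 = 1.197658.
  rho(3) = -0.059 / 1.197658 = -0.0493.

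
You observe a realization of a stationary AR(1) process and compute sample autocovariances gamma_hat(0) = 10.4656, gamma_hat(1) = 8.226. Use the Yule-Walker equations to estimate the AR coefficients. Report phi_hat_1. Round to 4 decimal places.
\hat\phi_{1} = 0.7860

The Yule-Walker equations for an AR(p) process read, in matrix form,
  Gamma_p phi = r_p,   with   (Gamma_p)_{ij} = gamma(|i - j|),
                       (r_p)_i = gamma(i),   i,j = 1..p.
Substitute the sample gammas (Toeplitz matrix and right-hand side of size 1):
  Gamma_p = [[10.4656]]
  r_p     = [8.226]
With p = 1 this is the single equation gamma(0) phi_1 = gamma(1):
  phi_hat_1 = gamma(1) / gamma(0) = 8.226 / 10.4656 = 0.7860.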